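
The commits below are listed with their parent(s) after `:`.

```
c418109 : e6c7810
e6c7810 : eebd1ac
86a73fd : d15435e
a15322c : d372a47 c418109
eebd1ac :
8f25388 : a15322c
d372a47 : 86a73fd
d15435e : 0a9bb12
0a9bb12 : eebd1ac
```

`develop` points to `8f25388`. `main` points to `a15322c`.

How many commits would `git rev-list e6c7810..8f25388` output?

Reachable from 8f25388: {0a9bb12, 86a73fd, 8f25388, a15322c, c418109, d15435e, d372a47, e6c7810, eebd1ac}.
Reachable from e6c7810: {e6c7810, eebd1ac}.
In 8f25388's history but not e6c7810's: {0a9bb12, 86a73fd, 8f25388, a15322c, c418109, d15435e, d372a47} — 7 commits.

7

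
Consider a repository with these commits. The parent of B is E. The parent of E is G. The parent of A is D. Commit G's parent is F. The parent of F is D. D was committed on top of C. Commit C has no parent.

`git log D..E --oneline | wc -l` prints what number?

3

Reachable from E: {C, D, E, F, G}.
Reachable from D: {C, D}.
In E's history but not D's: {E, F, G} — 3 commits.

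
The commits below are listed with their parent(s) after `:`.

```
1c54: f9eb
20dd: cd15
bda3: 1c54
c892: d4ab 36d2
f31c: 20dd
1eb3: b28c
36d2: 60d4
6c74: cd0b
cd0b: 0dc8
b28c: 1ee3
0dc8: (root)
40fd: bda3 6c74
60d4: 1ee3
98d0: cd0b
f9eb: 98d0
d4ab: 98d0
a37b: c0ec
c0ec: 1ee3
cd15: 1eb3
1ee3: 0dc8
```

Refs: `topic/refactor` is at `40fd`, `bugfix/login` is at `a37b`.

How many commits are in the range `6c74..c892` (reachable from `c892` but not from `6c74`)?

Reachable from c892: {0dc8, 1ee3, 36d2, 60d4, 98d0, c892, cd0b, d4ab}.
Reachable from 6c74: {0dc8, 6c74, cd0b}.
In c892's history but not 6c74's: {1ee3, 36d2, 60d4, 98d0, c892, d4ab} — 6 commits.

6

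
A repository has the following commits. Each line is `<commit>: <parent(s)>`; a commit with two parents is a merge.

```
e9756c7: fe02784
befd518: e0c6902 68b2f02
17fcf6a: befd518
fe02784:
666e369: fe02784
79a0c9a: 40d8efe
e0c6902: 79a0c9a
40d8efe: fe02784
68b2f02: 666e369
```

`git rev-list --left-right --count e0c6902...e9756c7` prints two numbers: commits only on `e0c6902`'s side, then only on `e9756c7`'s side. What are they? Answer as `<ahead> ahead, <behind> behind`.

Reachable from e0c6902: {40d8efe, 79a0c9a, e0c6902, fe02784}.
Reachable from e9756c7: {e9756c7, fe02784}.
Only in e0c6902's history (ahead): {40d8efe, 79a0c9a, e0c6902} — 3.
Only in e9756c7's history (behind): {e9756c7} — 1.

3 ahead, 1 behind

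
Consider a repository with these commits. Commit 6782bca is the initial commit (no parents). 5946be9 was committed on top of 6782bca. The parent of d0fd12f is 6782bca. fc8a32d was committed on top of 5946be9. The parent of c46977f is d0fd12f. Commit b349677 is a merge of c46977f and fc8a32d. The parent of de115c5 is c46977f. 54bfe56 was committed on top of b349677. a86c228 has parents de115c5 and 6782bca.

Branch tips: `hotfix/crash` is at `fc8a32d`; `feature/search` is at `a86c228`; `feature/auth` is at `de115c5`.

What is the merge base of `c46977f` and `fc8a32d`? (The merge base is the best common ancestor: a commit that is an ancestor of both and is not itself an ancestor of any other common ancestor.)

6782bca

Ancestors of c46977f: {6782bca, c46977f, d0fd12f}.
Ancestors of fc8a32d: {5946be9, 6782bca, fc8a32d}.
Common ancestors: {6782bca}.
The only common ancestor is 6782bca, so it is the merge base.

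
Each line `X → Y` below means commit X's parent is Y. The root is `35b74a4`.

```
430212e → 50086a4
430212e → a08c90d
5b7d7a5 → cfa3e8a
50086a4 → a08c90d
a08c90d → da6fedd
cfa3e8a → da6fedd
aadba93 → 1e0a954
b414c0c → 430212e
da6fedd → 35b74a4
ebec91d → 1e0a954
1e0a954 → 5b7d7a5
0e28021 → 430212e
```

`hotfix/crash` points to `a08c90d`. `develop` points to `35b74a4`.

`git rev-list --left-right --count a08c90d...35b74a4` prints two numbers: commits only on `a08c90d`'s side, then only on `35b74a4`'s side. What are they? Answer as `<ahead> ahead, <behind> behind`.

2 ahead, 0 behind

Reachable from a08c90d: {35b74a4, a08c90d, da6fedd}.
Reachable from 35b74a4: {35b74a4}.
Only in a08c90d's history (ahead): {a08c90d, da6fedd} — 2.
Only in 35b74a4's history (behind): {} — 0.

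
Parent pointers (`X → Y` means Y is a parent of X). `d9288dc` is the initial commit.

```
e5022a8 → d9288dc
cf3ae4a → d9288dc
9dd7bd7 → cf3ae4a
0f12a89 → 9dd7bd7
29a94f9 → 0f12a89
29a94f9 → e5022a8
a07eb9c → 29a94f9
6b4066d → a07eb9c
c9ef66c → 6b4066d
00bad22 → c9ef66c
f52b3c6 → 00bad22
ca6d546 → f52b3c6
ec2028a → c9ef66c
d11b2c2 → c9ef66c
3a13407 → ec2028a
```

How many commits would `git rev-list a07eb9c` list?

7

Walking parent pointers from a07eb9c: reachable set = {0f12a89, 29a94f9, 9dd7bd7, a07eb9c, cf3ae4a, d9288dc, e5022a8}.
That is 7 commits.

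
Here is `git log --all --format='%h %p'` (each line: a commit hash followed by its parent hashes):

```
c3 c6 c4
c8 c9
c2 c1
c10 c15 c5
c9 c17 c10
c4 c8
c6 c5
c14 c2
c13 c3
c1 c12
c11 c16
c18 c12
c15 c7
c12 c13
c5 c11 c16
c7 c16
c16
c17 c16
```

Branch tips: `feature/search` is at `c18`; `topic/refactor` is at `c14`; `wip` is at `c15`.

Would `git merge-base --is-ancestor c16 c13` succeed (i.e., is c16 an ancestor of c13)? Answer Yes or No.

Ancestors of c13 (commits reachable by following parents): {c10, c11, c13, c15, c16, c17, c3, c4, c5, c6, c7, c8, c9}.
c16 is in that set, so it is an ancestor of c13.

Yes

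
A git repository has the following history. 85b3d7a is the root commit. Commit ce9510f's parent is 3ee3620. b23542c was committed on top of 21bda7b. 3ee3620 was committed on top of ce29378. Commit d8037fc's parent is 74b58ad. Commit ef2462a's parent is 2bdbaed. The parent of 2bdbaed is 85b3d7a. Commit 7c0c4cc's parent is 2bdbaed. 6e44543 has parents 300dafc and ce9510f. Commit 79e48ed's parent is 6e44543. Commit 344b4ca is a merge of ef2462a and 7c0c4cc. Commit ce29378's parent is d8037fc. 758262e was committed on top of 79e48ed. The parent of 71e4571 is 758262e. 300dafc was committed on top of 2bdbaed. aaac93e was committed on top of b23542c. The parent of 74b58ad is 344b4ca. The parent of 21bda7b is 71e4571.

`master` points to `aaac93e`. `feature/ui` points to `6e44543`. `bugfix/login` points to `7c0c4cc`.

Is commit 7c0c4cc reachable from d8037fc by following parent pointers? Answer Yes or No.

Ancestors of d8037fc (commits reachable by following parents): {2bdbaed, 344b4ca, 74b58ad, 7c0c4cc, 85b3d7a, d8037fc, ef2462a}.
7c0c4cc is in that set, so it is an ancestor of d8037fc.

Yes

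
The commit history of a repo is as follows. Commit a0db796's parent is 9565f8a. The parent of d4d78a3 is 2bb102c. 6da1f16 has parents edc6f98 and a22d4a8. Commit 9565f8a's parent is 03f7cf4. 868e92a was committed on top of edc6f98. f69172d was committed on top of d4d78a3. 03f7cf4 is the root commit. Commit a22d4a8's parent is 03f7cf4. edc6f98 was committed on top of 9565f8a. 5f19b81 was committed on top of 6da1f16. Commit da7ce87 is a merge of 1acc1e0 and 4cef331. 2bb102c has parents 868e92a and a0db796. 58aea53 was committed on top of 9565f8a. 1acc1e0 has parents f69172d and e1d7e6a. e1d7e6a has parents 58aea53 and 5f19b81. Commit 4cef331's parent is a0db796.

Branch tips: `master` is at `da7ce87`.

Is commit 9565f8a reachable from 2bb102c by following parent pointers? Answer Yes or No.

Yes

Ancestors of 2bb102c (commits reachable by following parents): {03f7cf4, 2bb102c, 868e92a, 9565f8a, a0db796, edc6f98}.
9565f8a is in that set, so it is an ancestor of 2bb102c.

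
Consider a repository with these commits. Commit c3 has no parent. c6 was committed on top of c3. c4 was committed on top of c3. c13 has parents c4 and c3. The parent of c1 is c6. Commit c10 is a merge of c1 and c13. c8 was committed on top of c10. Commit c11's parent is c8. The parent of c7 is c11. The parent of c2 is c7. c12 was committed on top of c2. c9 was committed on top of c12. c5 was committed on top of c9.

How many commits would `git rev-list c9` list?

12

Walking parent pointers from c9: reachable set = {c1, c10, c11, c12, c13, c2, c3, c4, c6, c7, c8, c9}.
That is 12 commits.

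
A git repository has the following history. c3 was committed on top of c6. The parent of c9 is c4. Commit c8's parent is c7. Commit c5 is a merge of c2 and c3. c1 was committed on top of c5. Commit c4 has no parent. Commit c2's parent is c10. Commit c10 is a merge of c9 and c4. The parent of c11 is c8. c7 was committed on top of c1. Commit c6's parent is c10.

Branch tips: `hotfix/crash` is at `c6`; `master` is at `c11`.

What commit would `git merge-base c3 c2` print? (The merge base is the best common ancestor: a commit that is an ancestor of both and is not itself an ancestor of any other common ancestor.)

Ancestors of c3: {c10, c3, c4, c6, c9}.
Ancestors of c2: {c10, c2, c4, c9}.
Common ancestors: {c10, c4, c9}.
Among these, c10 is not an ancestor of any other common ancestor — it is the merge base.

c10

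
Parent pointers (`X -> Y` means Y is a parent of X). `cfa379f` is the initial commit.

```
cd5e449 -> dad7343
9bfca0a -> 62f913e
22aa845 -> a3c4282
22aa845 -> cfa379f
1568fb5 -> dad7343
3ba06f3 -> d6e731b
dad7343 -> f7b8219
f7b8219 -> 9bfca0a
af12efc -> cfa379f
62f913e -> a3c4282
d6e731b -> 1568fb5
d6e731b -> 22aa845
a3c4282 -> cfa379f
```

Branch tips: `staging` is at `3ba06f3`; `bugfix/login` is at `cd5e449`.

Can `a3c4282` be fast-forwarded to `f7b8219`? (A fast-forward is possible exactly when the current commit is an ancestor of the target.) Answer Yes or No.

Yes

A fast-forward from a3c4282 to f7b8219 is possible iff a3c4282 is an ancestor of f7b8219.
Ancestors of f7b8219: {62f913e, 9bfca0a, a3c4282, cfa379f, f7b8219}.
a3c4282 is among them, so fast-forward is possible.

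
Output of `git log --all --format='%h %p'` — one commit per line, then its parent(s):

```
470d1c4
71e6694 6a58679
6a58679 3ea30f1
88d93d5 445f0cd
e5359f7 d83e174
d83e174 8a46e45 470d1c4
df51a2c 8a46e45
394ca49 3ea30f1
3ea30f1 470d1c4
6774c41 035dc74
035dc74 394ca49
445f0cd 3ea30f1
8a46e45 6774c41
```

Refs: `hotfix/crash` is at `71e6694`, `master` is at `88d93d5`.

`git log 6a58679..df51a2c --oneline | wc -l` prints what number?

Reachable from df51a2c: {035dc74, 394ca49, 3ea30f1, 470d1c4, 6774c41, 8a46e45, df51a2c}.
Reachable from 6a58679: {3ea30f1, 470d1c4, 6a58679}.
In df51a2c's history but not 6a58679's: {035dc74, 394ca49, 6774c41, 8a46e45, df51a2c} — 5 commits.

5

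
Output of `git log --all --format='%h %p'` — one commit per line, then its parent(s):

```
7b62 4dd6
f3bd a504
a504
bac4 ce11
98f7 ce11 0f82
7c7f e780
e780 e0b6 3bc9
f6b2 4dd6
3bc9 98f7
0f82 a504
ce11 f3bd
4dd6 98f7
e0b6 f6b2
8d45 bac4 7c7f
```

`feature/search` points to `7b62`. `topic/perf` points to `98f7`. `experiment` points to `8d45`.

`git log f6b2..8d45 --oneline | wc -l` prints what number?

6

Reachable from 8d45: {0f82, 3bc9, 4dd6, 7c7f, 8d45, 98f7, a504, bac4, ce11, e0b6, e780, f3bd, f6b2}.
Reachable from f6b2: {0f82, 4dd6, 98f7, a504, ce11, f3bd, f6b2}.
In 8d45's history but not f6b2's: {3bc9, 7c7f, 8d45, bac4, e0b6, e780} — 6 commits.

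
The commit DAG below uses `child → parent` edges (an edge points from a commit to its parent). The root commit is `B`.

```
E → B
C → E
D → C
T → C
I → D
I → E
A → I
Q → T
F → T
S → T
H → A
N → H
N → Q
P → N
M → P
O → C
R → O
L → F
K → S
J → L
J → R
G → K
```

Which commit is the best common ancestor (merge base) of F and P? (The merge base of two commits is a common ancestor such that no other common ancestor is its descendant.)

Ancestors of F: {B, C, E, F, T}.
Ancestors of P: {A, B, C, D, E, H, I, N, P, Q, T}.
Common ancestors: {B, C, E, T}.
Among these, T is not an ancestor of any other common ancestor — it is the merge base.

T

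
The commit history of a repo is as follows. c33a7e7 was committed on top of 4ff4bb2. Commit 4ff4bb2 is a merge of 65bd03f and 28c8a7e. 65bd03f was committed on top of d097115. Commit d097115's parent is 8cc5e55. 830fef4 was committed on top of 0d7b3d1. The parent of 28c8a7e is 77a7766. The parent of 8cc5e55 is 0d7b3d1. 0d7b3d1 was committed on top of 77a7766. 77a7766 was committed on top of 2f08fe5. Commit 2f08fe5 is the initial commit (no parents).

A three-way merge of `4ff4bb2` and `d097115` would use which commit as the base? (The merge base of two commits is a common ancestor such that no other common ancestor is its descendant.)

d097115

Ancestors of 4ff4bb2: {0d7b3d1, 28c8a7e, 2f08fe5, 4ff4bb2, 65bd03f, 77a7766, 8cc5e55, d097115}.
Ancestors of d097115: {0d7b3d1, 2f08fe5, 77a7766, 8cc5e55, d097115}.
Common ancestors: {0d7b3d1, 2f08fe5, 77a7766, 8cc5e55, d097115}.
Among these, d097115 is not an ancestor of any other common ancestor — it is the merge base.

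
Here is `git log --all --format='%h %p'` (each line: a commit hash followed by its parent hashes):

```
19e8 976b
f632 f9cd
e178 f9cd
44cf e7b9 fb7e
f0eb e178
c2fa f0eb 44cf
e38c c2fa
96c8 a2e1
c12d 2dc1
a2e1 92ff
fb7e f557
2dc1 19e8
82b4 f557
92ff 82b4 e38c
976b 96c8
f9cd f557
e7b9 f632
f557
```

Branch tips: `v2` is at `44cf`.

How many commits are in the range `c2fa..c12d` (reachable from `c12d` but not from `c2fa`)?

9

Reachable from c12d: {19e8, 2dc1, 44cf, 82b4, 92ff, 96c8, 976b, a2e1, c12d, c2fa, e178, e38c, e7b9, f0eb, f557, f632, f9cd, fb7e}.
Reachable from c2fa: {44cf, c2fa, e178, e7b9, f0eb, f557, f632, f9cd, fb7e}.
In c12d's history but not c2fa's: {19e8, 2dc1, 82b4, 92ff, 96c8, 976b, a2e1, c12d, e38c} — 9 commits.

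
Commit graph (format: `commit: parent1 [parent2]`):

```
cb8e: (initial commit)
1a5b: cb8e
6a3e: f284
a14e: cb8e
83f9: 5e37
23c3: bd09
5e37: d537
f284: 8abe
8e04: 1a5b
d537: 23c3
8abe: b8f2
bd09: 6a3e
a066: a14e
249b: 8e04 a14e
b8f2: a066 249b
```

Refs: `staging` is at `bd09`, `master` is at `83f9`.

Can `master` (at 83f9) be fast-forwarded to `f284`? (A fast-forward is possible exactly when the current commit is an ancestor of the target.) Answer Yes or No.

A fast-forward from 83f9 to f284 is possible iff 83f9 is an ancestor of f284.
Ancestors of f284: {1a5b, 249b, 8abe, 8e04, a066, a14e, b8f2, cb8e, f284}.
83f9 is not among them, so fast-forward is not possible.

No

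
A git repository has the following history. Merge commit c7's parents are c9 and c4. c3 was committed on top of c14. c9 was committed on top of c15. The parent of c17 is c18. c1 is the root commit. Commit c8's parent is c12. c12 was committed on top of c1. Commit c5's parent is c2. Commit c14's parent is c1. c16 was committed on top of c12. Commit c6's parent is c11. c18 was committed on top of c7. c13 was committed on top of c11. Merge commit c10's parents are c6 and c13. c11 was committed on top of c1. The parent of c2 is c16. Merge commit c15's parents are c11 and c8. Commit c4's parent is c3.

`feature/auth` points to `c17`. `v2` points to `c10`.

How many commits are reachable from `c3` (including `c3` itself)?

3

Walking parent pointers from c3: reachable set = {c1, c14, c3}.
That is 3 commits.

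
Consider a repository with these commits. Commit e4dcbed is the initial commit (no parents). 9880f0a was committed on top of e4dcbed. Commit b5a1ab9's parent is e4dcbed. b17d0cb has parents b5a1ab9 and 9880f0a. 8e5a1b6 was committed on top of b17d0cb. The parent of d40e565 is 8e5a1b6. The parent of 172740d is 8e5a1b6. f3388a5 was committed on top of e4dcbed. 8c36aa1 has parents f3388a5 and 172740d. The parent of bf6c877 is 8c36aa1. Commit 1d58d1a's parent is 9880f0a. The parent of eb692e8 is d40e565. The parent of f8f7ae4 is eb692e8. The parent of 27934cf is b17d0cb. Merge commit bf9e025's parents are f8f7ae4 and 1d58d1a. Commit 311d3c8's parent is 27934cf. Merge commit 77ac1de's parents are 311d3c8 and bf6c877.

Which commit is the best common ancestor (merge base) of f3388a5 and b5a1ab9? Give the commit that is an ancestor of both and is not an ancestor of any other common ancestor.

Ancestors of f3388a5: {e4dcbed, f3388a5}.
Ancestors of b5a1ab9: {b5a1ab9, e4dcbed}.
Common ancestors: {e4dcbed}.
The only common ancestor is e4dcbed, so it is the merge base.

e4dcbed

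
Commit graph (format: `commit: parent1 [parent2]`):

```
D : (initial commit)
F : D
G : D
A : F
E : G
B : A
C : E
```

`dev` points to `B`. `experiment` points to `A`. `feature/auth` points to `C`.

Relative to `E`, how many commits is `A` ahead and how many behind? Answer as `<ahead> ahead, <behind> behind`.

Reachable from A: {A, D, F}.
Reachable from E: {D, E, G}.
Only in A's history (ahead): {A, F} — 2.
Only in E's history (behind): {E, G} — 2.

2 ahead, 2 behind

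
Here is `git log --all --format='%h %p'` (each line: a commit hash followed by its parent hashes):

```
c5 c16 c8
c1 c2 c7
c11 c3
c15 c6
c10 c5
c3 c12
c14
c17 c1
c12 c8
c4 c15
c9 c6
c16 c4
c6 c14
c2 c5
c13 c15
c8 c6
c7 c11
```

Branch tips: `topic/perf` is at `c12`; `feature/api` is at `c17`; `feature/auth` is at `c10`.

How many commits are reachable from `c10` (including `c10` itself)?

Walking parent pointers from c10: reachable set = {c10, c14, c15, c16, c4, c5, c6, c8}.
That is 8 commits.

8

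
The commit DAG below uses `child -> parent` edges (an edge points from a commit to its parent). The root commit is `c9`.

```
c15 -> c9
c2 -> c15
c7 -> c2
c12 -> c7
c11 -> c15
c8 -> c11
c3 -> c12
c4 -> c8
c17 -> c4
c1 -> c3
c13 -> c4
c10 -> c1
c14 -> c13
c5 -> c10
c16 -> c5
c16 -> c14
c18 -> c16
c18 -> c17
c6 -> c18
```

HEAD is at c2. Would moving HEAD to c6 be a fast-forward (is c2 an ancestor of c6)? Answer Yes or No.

A fast-forward from c2 to c6 is possible iff c2 is an ancestor of c6.
Ancestors of c6: {c1, c10, c11, c12, c13, c14, c15, c16, c17, c18, c2, c3, c4, c5, c6, c7, c8, c9}.
c2 is among them, so fast-forward is possible.

Yes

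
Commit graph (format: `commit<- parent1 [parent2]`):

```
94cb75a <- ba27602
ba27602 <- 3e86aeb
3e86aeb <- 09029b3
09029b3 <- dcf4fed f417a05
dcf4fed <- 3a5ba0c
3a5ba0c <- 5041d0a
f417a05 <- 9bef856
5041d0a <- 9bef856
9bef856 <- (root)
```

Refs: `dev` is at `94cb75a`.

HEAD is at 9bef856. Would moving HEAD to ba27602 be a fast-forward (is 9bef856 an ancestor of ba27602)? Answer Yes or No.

A fast-forward from 9bef856 to ba27602 is possible iff 9bef856 is an ancestor of ba27602.
Ancestors of ba27602: {09029b3, 3a5ba0c, 3e86aeb, 5041d0a, 9bef856, ba27602, dcf4fed, f417a05}.
9bef856 is among them, so fast-forward is possible.

Yes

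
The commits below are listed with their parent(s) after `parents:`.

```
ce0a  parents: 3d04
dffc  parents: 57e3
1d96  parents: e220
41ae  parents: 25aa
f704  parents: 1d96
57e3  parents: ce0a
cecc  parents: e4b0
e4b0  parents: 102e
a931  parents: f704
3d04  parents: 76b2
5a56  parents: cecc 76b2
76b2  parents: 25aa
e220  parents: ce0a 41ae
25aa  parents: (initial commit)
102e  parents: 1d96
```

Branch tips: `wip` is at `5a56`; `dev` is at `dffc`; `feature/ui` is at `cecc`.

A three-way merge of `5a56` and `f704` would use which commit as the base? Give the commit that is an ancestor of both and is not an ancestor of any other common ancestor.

1d96

Ancestors of 5a56: {102e, 1d96, 25aa, 3d04, 41ae, 5a56, 76b2, ce0a, cecc, e220, e4b0}.
Ancestors of f704: {1d96, 25aa, 3d04, 41ae, 76b2, ce0a, e220, f704}.
Common ancestors: {1d96, 25aa, 3d04, 41ae, 76b2, ce0a, e220}.
Among these, 1d96 is not an ancestor of any other common ancestor — it is the merge base.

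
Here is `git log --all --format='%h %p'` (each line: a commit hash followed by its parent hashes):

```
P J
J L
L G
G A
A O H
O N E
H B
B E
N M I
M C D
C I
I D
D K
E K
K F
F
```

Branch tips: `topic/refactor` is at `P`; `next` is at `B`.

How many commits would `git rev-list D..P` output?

13

Reachable from P: {A, B, C, D, E, F, G, H, I, J, K, L, M, N, O, P}.
Reachable from D: {D, F, K}.
In P's history but not D's: {A, B, C, E, G, H, I, J, L, M, N, O, P} — 13 commits.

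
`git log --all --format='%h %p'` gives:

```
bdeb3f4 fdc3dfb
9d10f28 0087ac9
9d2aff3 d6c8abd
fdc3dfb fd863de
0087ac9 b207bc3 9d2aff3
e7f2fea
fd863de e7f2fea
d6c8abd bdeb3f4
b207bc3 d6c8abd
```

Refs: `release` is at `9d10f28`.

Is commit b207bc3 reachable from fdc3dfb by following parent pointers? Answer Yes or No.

Ancestors of fdc3dfb: {e7f2fea, fd863de, fdc3dfb}.
b207bc3 is not in that set, so it is not an ancestor of fdc3dfb.

No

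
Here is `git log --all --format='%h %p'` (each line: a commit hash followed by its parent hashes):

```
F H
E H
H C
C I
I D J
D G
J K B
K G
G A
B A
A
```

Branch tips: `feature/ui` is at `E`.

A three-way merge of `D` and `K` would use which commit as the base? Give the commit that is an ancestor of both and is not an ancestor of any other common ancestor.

Ancestors of D: {A, D, G}.
Ancestors of K: {A, G, K}.
Common ancestors: {A, G}.
Among these, G is not an ancestor of any other common ancestor — it is the merge base.

G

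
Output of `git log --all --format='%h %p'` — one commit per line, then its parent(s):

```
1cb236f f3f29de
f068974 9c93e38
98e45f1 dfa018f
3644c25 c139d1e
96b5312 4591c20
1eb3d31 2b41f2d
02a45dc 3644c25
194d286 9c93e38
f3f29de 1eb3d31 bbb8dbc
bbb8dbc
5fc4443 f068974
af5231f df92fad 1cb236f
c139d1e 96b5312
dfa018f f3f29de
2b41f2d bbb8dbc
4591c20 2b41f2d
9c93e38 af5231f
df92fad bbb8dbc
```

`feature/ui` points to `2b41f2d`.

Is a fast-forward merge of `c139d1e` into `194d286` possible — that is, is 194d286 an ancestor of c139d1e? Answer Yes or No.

No

A fast-forward from 194d286 to c139d1e is possible iff 194d286 is an ancestor of c139d1e.
Ancestors of c139d1e: {2b41f2d, 4591c20, 96b5312, bbb8dbc, c139d1e}.
194d286 is not among them, so fast-forward is not possible.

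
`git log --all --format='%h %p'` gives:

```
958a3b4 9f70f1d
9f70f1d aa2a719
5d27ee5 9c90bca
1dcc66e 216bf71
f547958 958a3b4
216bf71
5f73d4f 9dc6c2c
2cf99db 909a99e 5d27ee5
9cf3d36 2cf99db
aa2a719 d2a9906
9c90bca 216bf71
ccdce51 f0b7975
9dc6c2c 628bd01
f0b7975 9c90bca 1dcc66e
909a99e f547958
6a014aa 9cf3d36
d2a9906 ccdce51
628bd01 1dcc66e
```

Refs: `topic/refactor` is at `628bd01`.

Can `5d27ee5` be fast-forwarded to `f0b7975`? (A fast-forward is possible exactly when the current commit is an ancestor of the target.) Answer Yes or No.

A fast-forward from 5d27ee5 to f0b7975 is possible iff 5d27ee5 is an ancestor of f0b7975.
Ancestors of f0b7975: {1dcc66e, 216bf71, 9c90bca, f0b7975}.
5d27ee5 is not among them, so fast-forward is not possible.

No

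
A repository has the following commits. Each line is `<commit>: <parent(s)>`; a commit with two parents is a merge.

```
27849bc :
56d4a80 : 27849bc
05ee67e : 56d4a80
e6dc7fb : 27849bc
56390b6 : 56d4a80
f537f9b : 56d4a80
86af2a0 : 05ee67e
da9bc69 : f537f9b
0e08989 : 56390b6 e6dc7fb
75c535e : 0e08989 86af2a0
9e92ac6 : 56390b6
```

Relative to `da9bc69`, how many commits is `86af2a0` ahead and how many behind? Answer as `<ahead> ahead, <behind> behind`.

Reachable from 86af2a0: {05ee67e, 27849bc, 56d4a80, 86af2a0}.
Reachable from da9bc69: {27849bc, 56d4a80, da9bc69, f537f9b}.
Only in 86af2a0's history (ahead): {05ee67e, 86af2a0} — 2.
Only in da9bc69's history (behind): {da9bc69, f537f9b} — 2.

2 ahead, 2 behind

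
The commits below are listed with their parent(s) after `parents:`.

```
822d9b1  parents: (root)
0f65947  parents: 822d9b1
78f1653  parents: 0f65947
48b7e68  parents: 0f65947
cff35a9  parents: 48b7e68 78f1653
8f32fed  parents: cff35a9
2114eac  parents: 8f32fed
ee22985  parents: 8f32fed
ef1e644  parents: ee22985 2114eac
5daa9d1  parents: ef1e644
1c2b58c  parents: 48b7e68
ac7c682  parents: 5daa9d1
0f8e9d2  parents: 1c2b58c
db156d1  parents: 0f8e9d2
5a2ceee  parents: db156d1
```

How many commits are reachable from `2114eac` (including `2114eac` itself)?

Walking parent pointers from 2114eac: reachable set = {0f65947, 2114eac, 48b7e68, 78f1653, 822d9b1, 8f32fed, cff35a9}.
That is 7 commits.

7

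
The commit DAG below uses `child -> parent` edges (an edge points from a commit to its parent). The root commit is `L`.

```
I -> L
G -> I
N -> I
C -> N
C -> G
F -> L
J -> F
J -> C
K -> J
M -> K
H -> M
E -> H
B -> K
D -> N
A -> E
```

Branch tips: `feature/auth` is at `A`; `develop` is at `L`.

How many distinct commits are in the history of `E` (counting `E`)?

11

Walking parent pointers from E: reachable set = {C, E, F, G, H, I, J, K, L, M, N}.
That is 11 commits.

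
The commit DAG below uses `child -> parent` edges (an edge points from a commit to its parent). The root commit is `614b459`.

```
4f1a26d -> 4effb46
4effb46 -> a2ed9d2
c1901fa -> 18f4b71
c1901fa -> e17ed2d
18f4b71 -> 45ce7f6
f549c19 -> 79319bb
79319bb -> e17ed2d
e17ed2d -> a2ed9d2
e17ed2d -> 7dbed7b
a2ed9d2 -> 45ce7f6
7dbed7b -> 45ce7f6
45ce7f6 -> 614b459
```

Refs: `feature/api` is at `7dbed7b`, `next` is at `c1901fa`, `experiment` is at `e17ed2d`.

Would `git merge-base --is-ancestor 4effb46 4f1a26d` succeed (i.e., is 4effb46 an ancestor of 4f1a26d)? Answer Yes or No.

Ancestors of 4f1a26d (commits reachable by following parents): {45ce7f6, 4effb46, 4f1a26d, 614b459, a2ed9d2}.
4effb46 is in that set, so it is an ancestor of 4f1a26d.

Yes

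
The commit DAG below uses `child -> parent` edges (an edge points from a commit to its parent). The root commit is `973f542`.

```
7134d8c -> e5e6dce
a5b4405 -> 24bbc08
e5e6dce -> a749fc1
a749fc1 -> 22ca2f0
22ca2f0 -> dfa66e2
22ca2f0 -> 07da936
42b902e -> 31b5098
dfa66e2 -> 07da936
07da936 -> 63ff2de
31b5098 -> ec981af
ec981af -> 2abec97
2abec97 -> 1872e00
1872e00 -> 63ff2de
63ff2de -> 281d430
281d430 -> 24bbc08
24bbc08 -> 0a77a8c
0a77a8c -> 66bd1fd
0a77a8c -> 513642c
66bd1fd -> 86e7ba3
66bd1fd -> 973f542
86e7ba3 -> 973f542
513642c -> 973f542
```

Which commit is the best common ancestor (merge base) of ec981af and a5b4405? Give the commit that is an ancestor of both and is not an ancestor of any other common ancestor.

24bbc08

Ancestors of ec981af: {0a77a8c, 1872e00, 24bbc08, 281d430, 2abec97, 513642c, 63ff2de, 66bd1fd, 86e7ba3, 973f542, ec981af}.
Ancestors of a5b4405: {0a77a8c, 24bbc08, 513642c, 66bd1fd, 86e7ba3, 973f542, a5b4405}.
Common ancestors: {0a77a8c, 24bbc08, 513642c, 66bd1fd, 86e7ba3, 973f542}.
Among these, 24bbc08 is not an ancestor of any other common ancestor — it is the merge base.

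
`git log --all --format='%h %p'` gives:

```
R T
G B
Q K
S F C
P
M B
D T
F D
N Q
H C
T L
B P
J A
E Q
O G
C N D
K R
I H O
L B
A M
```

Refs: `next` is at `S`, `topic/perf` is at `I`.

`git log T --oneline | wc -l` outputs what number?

Walking parent pointers from T: reachable set = {B, L, P, T}.
That is 4 commits.

4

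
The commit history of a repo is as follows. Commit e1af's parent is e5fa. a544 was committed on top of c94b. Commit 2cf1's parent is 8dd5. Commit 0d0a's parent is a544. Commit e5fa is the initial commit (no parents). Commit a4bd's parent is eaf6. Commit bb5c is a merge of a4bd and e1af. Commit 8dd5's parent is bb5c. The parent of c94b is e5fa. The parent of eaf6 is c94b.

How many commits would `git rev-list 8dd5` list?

Walking parent pointers from 8dd5: reachable set = {8dd5, a4bd, bb5c, c94b, e1af, e5fa, eaf6}.
That is 7 commits.

7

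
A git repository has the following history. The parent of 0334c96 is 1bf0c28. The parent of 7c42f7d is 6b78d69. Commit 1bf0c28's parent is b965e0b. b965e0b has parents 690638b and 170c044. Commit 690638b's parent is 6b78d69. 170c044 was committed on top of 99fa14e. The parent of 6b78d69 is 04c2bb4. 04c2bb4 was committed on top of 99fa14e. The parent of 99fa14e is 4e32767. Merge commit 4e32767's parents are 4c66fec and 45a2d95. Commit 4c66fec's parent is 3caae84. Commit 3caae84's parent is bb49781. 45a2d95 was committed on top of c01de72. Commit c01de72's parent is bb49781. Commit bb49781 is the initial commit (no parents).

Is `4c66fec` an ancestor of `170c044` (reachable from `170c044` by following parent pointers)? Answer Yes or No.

Yes

Ancestors of 170c044 (commits reachable by following parents): {170c044, 3caae84, 45a2d95, 4c66fec, 4e32767, 99fa14e, bb49781, c01de72}.
4c66fec is in that set, so it is an ancestor of 170c044.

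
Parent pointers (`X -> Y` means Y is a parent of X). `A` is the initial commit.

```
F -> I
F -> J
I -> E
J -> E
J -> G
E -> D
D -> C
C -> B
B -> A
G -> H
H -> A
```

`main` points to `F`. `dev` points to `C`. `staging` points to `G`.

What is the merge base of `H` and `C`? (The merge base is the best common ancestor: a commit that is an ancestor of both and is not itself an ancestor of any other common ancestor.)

Ancestors of H: {A, H}.
Ancestors of C: {A, B, C}.
Common ancestors: {A}.
The only common ancestor is A, so it is the merge base.

A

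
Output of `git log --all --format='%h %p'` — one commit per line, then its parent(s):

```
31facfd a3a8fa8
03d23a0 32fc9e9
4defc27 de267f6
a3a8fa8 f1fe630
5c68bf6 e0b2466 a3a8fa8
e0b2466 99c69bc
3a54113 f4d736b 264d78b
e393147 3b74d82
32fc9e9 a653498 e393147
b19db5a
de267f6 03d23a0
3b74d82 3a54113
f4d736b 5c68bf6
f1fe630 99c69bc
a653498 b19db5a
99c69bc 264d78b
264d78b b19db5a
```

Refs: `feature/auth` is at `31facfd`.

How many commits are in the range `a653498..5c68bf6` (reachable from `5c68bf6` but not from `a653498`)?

6

Reachable from 5c68bf6: {264d78b, 5c68bf6, 99c69bc, a3a8fa8, b19db5a, e0b2466, f1fe630}.
Reachable from a653498: {a653498, b19db5a}.
In 5c68bf6's history but not a653498's: {264d78b, 5c68bf6, 99c69bc, a3a8fa8, e0b2466, f1fe630} — 6 commits.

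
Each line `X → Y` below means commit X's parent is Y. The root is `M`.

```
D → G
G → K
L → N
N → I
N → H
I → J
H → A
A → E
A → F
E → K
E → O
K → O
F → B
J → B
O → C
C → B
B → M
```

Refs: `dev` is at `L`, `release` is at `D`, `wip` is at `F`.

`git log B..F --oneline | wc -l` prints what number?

Reachable from F: {B, F, M}.
Reachable from B: {B, M}.
In F's history but not B's: {F} — 1 commit.

1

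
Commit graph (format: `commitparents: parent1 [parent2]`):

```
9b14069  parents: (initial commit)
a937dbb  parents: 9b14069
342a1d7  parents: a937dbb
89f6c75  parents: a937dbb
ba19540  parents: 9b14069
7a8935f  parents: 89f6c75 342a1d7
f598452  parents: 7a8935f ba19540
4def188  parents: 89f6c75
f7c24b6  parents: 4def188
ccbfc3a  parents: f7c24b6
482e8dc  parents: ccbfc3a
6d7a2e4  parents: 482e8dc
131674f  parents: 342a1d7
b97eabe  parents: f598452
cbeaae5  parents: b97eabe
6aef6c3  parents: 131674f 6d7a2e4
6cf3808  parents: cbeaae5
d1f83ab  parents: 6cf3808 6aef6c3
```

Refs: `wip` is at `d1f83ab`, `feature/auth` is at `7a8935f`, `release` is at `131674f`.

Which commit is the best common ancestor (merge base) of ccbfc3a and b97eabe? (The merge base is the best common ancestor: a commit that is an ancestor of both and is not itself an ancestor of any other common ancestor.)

Ancestors of ccbfc3a: {4def188, 89f6c75, 9b14069, a937dbb, ccbfc3a, f7c24b6}.
Ancestors of b97eabe: {342a1d7, 7a8935f, 89f6c75, 9b14069, a937dbb, b97eabe, ba19540, f598452}.
Common ancestors: {89f6c75, 9b14069, a937dbb}.
Among these, 89f6c75 is not an ancestor of any other common ancestor — it is the merge base.

89f6c75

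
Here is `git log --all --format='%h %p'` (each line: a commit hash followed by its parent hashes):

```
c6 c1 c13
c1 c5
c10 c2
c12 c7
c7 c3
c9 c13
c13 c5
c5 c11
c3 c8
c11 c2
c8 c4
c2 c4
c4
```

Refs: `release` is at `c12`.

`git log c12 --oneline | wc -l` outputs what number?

5

Walking parent pointers from c12: reachable set = {c12, c3, c4, c7, c8}.
That is 5 commits.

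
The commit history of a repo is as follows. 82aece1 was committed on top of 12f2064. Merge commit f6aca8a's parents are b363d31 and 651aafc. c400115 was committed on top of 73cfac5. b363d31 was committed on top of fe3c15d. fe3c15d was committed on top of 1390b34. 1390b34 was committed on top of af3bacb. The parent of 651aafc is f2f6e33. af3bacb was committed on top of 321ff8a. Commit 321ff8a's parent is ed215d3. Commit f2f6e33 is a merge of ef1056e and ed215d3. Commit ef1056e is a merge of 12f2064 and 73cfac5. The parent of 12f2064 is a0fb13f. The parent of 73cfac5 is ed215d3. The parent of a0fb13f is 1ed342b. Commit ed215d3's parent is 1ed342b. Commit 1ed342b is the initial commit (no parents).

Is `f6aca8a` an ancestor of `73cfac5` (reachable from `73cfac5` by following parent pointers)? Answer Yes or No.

No

Ancestors of 73cfac5: {1ed342b, 73cfac5, ed215d3}.
f6aca8a is not in that set, so it is not an ancestor of 73cfac5.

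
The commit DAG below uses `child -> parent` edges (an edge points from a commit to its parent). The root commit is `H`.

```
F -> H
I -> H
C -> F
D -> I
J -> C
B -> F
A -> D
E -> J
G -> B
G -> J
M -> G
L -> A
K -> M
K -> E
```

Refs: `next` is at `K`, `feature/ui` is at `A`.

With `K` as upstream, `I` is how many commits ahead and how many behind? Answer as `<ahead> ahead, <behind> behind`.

1 ahead, 8 behind

Reachable from I: {H, I}.
Reachable from K: {B, C, E, F, G, H, J, K, M}.
Only in I's history (ahead): {I} — 1.
Only in K's history (behind): {B, C, E, F, G, J, K, M} — 8.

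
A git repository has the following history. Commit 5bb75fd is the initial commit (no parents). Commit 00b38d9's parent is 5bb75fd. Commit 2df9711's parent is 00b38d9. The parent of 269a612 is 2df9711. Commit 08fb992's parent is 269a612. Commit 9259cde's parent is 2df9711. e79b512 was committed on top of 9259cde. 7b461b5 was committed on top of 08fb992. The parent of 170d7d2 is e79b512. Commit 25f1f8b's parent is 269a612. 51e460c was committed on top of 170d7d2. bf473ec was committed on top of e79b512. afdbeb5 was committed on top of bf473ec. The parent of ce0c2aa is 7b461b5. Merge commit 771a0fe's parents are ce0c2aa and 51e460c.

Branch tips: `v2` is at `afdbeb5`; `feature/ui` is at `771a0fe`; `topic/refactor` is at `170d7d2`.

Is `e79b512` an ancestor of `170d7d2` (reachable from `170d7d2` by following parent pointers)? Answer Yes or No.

Yes

Ancestors of 170d7d2 (commits reachable by following parents): {00b38d9, 170d7d2, 2df9711, 5bb75fd, 9259cde, e79b512}.
e79b512 is in that set, so it is an ancestor of 170d7d2.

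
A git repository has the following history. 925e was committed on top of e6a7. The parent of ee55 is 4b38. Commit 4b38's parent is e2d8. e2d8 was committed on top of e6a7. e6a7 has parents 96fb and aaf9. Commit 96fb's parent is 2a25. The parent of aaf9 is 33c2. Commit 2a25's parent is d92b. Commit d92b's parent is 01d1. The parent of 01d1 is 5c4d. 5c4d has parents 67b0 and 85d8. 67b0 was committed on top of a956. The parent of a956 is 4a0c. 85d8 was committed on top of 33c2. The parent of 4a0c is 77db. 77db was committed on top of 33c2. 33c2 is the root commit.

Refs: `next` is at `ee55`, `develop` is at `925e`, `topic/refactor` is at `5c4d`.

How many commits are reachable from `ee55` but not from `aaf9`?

Reachable from ee55: {01d1, 2a25, 33c2, 4a0c, 4b38, 5c4d, 67b0, 77db, 85d8, 96fb, a956, aaf9, d92b, e2d8, e6a7, ee55}.
Reachable from aaf9: {33c2, aaf9}.
In ee55's history but not aaf9's: {01d1, 2a25, 4a0c, 4b38, 5c4d, 67b0, 77db, 85d8, 96fb, a956, d92b, e2d8, e6a7, ee55} — 14 commits.

14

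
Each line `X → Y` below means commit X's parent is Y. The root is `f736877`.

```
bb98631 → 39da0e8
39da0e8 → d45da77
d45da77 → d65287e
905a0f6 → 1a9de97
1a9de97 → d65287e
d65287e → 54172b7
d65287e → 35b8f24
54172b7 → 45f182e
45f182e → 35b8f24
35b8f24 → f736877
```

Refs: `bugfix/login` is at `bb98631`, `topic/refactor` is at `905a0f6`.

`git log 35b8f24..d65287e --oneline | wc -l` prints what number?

Reachable from d65287e: {35b8f24, 45f182e, 54172b7, d65287e, f736877}.
Reachable from 35b8f24: {35b8f24, f736877}.
In d65287e's history but not 35b8f24's: {45f182e, 54172b7, d65287e} — 3 commits.

3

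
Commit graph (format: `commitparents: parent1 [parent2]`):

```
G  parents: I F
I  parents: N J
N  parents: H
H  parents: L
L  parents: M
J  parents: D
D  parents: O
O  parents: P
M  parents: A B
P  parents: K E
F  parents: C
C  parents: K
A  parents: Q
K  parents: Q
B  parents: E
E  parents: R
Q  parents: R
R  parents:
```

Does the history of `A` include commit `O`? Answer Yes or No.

No

Ancestors of A: {A, Q, R}.
O is not in that set, so it is not an ancestor of A.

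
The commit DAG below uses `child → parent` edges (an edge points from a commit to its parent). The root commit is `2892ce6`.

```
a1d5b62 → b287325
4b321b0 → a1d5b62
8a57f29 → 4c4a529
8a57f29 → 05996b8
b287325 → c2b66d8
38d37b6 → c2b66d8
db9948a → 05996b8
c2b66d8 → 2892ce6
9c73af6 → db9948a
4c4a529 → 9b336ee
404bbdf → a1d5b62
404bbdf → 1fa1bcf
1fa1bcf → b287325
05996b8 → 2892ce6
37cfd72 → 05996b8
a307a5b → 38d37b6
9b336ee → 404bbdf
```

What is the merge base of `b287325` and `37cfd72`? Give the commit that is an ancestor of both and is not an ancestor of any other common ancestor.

Ancestors of b287325: {2892ce6, b287325, c2b66d8}.
Ancestors of 37cfd72: {05996b8, 2892ce6, 37cfd72}.
Common ancestors: {2892ce6}.
The only common ancestor is 2892ce6, so it is the merge base.

2892ce6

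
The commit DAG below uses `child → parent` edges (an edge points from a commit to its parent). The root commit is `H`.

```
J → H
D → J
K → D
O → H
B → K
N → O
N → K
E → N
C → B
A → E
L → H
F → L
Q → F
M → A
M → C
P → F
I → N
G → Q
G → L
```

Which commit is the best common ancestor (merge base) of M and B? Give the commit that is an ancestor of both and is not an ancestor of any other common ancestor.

B

Ancestors of M: {A, B, C, D, E, H, J, K, M, N, O}.
Ancestors of B: {B, D, H, J, K}.
Common ancestors: {B, D, H, J, K}.
Among these, B is not an ancestor of any other common ancestor — it is the merge base.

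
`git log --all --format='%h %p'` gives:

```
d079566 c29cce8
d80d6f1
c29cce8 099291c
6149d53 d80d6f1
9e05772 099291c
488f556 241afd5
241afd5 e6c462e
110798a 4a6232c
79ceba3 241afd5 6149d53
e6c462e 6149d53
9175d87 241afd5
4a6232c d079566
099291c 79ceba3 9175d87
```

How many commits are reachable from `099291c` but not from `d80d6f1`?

Reachable from 099291c: {099291c, 241afd5, 6149d53, 79ceba3, 9175d87, d80d6f1, e6c462e}.
Reachable from d80d6f1: {d80d6f1}.
In 099291c's history but not d80d6f1's: {099291c, 241afd5, 6149d53, 79ceba3, 9175d87, e6c462e} — 6 commits.

6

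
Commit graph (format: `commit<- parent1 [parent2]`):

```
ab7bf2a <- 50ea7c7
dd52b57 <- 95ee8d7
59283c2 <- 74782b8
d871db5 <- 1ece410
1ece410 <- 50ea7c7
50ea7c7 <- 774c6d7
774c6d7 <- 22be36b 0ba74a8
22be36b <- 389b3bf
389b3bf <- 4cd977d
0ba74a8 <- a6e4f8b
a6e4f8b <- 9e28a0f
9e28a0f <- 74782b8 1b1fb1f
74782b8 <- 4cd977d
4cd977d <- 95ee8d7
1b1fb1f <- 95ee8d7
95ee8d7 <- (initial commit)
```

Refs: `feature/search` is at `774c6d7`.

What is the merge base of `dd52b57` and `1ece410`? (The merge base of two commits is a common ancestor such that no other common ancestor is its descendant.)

Ancestors of dd52b57: {95ee8d7, dd52b57}.
Ancestors of 1ece410: {0ba74a8, 1b1fb1f, 1ece410, 22be36b, 389b3bf, 4cd977d, 50ea7c7, 74782b8, 774c6d7, 95ee8d7, 9e28a0f, a6e4f8b}.
Common ancestors: {95ee8d7}.
The only common ancestor is 95ee8d7, so it is the merge base.

95ee8d7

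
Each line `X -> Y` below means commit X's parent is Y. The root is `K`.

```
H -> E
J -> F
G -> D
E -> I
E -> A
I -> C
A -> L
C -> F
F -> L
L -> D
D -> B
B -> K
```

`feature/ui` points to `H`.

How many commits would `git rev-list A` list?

Walking parent pointers from A: reachable set = {A, B, D, K, L}.
That is 5 commits.

5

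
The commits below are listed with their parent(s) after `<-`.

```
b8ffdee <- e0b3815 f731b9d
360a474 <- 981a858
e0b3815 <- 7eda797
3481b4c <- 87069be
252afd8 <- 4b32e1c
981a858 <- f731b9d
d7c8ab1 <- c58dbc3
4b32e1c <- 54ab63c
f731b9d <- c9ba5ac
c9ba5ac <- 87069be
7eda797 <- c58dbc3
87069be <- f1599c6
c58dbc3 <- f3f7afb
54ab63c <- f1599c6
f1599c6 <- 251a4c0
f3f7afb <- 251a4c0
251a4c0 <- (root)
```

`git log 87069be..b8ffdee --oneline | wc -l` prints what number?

7

Reachable from b8ffdee: {251a4c0, 7eda797, 87069be, b8ffdee, c58dbc3, c9ba5ac, e0b3815, f1599c6, f3f7afb, f731b9d}.
Reachable from 87069be: {251a4c0, 87069be, f1599c6}.
In b8ffdee's history but not 87069be's: {7eda797, b8ffdee, c58dbc3, c9ba5ac, e0b3815, f3f7afb, f731b9d} — 7 commits.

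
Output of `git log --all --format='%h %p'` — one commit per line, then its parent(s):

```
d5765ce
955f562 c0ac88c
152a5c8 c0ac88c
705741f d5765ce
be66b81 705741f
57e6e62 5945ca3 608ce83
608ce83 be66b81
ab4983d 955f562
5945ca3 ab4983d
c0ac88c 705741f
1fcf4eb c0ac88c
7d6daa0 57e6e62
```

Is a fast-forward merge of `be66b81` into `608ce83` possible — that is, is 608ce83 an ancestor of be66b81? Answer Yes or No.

A fast-forward from 608ce83 to be66b81 is possible iff 608ce83 is an ancestor of be66b81.
Ancestors of be66b81: {705741f, be66b81, d5765ce}.
608ce83 is not among them, so fast-forward is not possible.

No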